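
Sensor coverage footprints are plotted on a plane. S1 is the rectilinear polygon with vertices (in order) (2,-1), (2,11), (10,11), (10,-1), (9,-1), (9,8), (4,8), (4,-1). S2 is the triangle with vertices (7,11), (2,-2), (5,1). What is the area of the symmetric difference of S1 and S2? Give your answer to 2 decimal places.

55.55

|S1| = 51, |S2| = 12, |S1∩S2| = 3.7231.
|S1 △ S2| = |S1| + |S2| − 2·|S1∩S2| = 51 + 12 − 7.4462 = 55.55.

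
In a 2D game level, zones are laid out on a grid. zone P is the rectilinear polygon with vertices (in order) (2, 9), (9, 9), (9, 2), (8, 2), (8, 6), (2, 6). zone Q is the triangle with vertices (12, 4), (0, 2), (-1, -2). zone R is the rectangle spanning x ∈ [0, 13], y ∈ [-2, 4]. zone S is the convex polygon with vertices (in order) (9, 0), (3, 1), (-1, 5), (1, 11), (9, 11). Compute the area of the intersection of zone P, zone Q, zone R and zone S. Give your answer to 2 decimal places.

1.03

The intersection is the polygon with vertices (8,3.333), (9,3.5), (9,2.615), (8,2.154).
By the shoelace formula its area is 1.03.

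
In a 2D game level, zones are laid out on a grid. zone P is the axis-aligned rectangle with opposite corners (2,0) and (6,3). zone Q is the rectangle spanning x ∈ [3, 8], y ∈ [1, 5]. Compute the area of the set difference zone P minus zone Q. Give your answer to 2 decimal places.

6.00

|zone P∩zone Q|: x∈[3,6], y∈[1,3] → 3·2 = 6.
|zone P| = 12.
|zone P ∖ zone Q| = |zone P| − |zone P∩zone Q| = 12 − 6 = 6.00.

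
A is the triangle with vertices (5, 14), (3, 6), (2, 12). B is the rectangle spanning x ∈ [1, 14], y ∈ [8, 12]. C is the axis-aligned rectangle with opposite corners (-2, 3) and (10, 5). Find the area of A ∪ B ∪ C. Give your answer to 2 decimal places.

79.33

By inclusion–exclusion:
Individual areas: |A| = 10, |B| = 52, |C| = 24.
|A∩B| = 6.6667.
|A∩C| = 0.
|B∩C| = 0 (no overlap).
|A∩B∩C| = 0.
|A ∪ B ∪ C| = 86 − 6.6667 + 0 = 79.33.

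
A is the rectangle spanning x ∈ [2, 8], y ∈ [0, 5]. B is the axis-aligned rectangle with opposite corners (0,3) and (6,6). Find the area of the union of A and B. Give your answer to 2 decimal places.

40.00

By inclusion–exclusion:
Individual areas: |A| = 30, |B| = 18.
|A∩B|: x∈[2,6], y∈[3,5] → 4·2 = 8.
|A ∪ B| = 48 − 8 = 40.00.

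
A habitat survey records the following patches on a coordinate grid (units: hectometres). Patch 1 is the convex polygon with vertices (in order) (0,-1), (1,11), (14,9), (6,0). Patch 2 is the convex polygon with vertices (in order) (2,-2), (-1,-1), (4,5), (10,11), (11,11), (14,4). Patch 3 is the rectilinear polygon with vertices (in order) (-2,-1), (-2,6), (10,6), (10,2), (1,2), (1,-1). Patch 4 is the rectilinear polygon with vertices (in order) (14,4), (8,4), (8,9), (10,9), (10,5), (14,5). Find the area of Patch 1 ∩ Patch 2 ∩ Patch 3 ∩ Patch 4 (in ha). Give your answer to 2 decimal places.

The intersection is the polygon with vertices (10,6), (10,5), (10,4.5), (9.556,4), (8,4), (8,6).
By the shoelace formula its area is 3.89.

3.89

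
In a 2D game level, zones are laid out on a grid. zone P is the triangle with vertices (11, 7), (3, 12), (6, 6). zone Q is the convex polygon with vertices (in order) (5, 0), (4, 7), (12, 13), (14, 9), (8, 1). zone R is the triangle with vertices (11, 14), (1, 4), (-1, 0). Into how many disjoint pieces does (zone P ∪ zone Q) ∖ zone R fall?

2

(zone P ∪ zone Q) ∖ zone R splits into 2 disjoint pieces (area 5.0769, area 65.4733).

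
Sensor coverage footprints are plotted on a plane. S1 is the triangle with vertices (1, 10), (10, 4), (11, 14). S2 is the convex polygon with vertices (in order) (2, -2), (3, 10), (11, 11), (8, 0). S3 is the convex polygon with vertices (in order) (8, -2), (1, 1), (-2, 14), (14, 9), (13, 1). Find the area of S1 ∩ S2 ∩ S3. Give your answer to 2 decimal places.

28.09

The intersection is the polygon with vertices (3,10), (8.571,10.696), (10.606,10.061), (10.526,9.263), (9.231,4.513), (2.895,8.737).
By the shoelace formula its area is 28.09.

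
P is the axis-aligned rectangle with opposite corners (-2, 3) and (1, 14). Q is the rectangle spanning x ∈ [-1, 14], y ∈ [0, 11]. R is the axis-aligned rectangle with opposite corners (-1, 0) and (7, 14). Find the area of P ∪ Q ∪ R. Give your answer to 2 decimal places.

200.00

By inclusion–exclusion:
Individual areas: |P| = 33, |Q| = 165, |R| = 112.
|P∩Q|: x∈[-1,1], y∈[3,11] → 2·8 = 16.
|P∩R|: x∈[-1,1], y∈[3,14] → 2·11 = 22.
|Q∩R|: x∈[-1,7], y∈[0,11] → 8·11 = 88.
|P∩Q∩R| = 16.
|P ∪ Q ∪ R| = 310 − 126 + 16 = 200.00.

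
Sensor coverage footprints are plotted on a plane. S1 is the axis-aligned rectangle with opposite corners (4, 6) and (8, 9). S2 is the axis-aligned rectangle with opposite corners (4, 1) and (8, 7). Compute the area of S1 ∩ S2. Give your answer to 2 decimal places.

|S1∩S2|: x∈[4,8], y∈[6,7] → 4·1 = 4.

4.00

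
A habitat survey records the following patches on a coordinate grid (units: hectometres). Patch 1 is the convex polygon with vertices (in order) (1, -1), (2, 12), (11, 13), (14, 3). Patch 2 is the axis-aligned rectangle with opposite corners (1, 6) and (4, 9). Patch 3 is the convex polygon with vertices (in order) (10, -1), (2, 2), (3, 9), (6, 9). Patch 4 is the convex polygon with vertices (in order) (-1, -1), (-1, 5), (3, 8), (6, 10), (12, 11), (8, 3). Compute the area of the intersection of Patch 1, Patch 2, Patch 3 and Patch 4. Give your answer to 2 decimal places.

The intersection is the polygon with vertices (4,6), (2.571,6), (2.84,7.88), (3,8), (4,8.667).
By the shoelace formula its area is 2.90.

2.90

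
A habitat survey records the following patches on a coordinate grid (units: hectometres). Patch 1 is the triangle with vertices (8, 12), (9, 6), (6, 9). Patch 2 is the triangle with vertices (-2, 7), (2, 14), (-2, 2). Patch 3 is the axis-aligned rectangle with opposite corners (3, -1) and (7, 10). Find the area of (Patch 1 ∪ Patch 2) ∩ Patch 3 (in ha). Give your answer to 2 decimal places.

1.17

The region (Patch 1 ∪ Patch 2) ∩ Patch 3 is the polygon with vertices (6,9), (6.667,10), (7,10), (7,8).
By the shoelace formula its area is 1.17.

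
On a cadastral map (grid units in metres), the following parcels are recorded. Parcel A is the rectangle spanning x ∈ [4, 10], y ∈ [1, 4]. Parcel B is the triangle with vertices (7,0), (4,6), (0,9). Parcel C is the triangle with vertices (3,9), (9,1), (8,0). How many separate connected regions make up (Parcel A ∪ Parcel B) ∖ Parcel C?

2

(Parcel A ∪ Parcel B) ∖ Parcel C splits into 2 disjoint pieces (area 6.375, area 13.2579).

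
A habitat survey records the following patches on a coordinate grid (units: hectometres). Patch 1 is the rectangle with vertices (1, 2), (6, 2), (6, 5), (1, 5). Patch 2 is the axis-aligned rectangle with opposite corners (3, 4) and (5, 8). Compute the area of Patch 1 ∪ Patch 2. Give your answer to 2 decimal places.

By inclusion–exclusion:
Individual areas: |Patch 1| = 15, |Patch 2| = 8.
|Patch 1∩Patch 2|: x∈[3,5], y∈[4,5] → 2·1 = 2.
|Patch 1 ∪ Patch 2| = 23 − 2 = 21.00.

21.00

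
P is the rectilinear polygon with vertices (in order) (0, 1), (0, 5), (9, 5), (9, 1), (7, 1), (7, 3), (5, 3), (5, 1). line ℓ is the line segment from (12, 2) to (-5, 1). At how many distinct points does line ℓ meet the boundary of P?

4

The segment meets the boundary at (5,1.588), (7,1.706), (0,1.294), (9,1.824).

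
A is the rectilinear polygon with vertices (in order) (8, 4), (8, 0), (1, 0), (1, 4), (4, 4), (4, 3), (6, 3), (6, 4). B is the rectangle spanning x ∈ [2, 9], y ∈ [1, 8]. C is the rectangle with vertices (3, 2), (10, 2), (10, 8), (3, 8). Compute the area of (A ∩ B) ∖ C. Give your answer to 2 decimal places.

|A ∩ B| = 16.
|(A ∩ B) ∩ C| = 8.
|(A ∩ B) ∖ C| = 16 − 8 = 8.00.

8.00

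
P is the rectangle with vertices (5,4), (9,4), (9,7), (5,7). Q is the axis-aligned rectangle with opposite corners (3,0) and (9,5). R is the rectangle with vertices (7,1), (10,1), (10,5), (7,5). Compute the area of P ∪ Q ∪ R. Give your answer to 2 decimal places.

By inclusion–exclusion:
Individual areas: |P| = 12, |Q| = 30, |R| = 12.
|P∩Q|: x∈[5,9], y∈[4,5] → 4·1 = 4.
|P∩R|: x∈[7,9], y∈[4,5] → 2·1 = 2.
|Q∩R|: x∈[7,9], y∈[1,5] → 2·4 = 8.
|P∩Q∩R| = 2.
|P ∪ Q ∪ R| = 54 − 14 + 2 = 42.00.

42.00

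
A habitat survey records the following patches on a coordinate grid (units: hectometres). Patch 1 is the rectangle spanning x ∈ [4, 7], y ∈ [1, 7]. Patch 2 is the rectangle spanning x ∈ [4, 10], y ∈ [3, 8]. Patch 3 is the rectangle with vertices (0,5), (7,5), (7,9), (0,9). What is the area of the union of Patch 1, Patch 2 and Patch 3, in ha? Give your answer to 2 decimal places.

55.00

By inclusion–exclusion:
Individual areas: |Patch 1| = 18, |Patch 2| = 30, |Patch 3| = 28.
|Patch 1∩Patch 2|: x∈[4,7], y∈[3,7] → 3·4 = 12.
|Patch 1∩Patch 3|: x∈[4,7], y∈[5,7] → 3·2 = 6.
|Patch 2∩Patch 3|: x∈[4,7], y∈[5,8] → 3·3 = 9.
|Patch 1∩Patch 2∩Patch 3| = 6.
|Patch 1 ∪ Patch 2 ∪ Patch 3| = 76 − 27 + 6 = 55.00.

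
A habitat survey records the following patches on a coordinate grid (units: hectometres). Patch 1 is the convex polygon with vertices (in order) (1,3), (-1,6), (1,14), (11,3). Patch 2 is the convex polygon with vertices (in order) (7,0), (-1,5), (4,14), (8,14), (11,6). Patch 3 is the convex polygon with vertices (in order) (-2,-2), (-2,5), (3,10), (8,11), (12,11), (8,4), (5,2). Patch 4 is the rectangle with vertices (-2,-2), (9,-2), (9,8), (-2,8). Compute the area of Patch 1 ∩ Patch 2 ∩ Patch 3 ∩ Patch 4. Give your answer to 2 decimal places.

37.62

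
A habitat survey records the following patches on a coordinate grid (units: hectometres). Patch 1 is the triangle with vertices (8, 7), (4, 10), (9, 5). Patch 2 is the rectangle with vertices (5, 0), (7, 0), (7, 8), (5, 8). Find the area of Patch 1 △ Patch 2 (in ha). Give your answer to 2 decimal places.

17.58

|Patch 1| = 2.5, |Patch 2| = 16, |Patch 1∩Patch 2| = 0.4583.
|Patch 1 △ Patch 2| = |Patch 1| + |Patch 2| − 2·|Patch 1∩Patch 2| = 2.5 + 16 − 0.9167 = 17.58.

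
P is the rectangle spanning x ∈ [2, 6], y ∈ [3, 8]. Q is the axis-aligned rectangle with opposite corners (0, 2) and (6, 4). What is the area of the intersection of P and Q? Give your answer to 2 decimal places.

4.00

|P∩Q|: x∈[2,6], y∈[3,4] → 4·1 = 4.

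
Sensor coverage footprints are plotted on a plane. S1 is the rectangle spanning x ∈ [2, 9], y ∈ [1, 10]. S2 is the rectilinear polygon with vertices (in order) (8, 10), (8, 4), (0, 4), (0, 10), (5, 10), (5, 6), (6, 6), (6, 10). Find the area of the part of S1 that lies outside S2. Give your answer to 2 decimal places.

|S1| = 63, |S1∩S2| = 32.
|S1 ∖ S2| = |S1| − |S1∩S2| = 63 − 32 = 31.00.

31.00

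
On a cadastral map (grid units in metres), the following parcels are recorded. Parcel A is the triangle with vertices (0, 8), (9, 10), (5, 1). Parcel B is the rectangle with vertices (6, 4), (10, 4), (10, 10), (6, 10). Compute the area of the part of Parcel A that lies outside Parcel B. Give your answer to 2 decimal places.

27.50

|Parcel A| = 36.5, |Parcel A∩Parcel B| = 9.
|Parcel A ∖ Parcel B| = |Parcel A| − |Parcel A∩Parcel B| = 36.5 − 9 = 27.50.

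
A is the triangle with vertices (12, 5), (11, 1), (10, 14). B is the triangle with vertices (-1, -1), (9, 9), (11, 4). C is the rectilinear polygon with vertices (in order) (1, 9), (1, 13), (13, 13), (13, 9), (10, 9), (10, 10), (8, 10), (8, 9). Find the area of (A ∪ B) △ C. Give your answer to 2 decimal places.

85.92

|A ∪ B| = 43.4068.
|(A ∪ B) ∩ C| = 1.7436.
|(A ∪ B) △ C| = 43.4068 + 46 − 3.4872 = 85.92.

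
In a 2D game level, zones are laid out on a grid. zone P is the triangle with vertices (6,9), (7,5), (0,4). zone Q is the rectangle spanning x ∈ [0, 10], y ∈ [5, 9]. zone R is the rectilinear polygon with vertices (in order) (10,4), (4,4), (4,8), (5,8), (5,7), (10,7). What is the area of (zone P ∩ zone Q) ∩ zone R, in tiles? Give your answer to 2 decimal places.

The region (zone P ∩ zone Q) ∩ zone R is the polygon with vertices (4,5), (4,7.333), (4.8,8), (5,8), (5,7), (6.5,7), (7,5).
By the shoelace formula its area is 6.23.

6.23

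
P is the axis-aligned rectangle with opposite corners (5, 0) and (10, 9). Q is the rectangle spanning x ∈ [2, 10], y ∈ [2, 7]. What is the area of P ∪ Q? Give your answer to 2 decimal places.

By inclusion–exclusion:
Individual areas: |P| = 45, |Q| = 40.
|P∩Q|: x∈[5,10], y∈[2,7] → 5·5 = 25.
|P ∪ Q| = 85 − 25 = 60.00.

60.00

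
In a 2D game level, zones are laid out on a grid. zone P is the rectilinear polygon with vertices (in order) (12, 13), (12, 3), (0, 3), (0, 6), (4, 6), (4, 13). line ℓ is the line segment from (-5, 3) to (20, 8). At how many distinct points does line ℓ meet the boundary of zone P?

The segment meets the boundary at (12,6.4), (0,4).

2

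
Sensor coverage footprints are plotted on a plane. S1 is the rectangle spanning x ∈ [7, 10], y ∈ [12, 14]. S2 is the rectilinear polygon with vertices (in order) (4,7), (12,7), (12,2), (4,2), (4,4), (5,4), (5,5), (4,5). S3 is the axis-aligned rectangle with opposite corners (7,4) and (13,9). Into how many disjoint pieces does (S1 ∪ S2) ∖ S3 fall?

(S1 ∪ S2) ∖ S3 splits into 2 disjoint pieces (area 6, area 24).

2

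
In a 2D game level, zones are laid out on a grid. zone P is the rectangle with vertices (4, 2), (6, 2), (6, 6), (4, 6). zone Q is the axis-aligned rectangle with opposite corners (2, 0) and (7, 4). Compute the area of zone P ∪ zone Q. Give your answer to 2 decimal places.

By inclusion–exclusion:
Individual areas: |zone P| = 8, |zone Q| = 20.
|zone P∩zone Q|: x∈[4,6], y∈[2,4] → 2·2 = 4.
|zone P ∪ zone Q| = 28 − 4 = 24.00.

24.00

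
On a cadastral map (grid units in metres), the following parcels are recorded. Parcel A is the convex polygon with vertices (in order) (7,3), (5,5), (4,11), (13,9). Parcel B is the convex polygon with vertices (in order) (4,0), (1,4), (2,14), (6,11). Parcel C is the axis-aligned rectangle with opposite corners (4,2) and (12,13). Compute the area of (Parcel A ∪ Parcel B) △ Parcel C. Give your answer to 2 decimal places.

74.26

|Parcel A ∪ Parcel B| = 74.6881.
|(Parcel A ∪ Parcel B) ∩ Parcel C| = 44.2133.
|(Parcel A ∪ Parcel B) △ Parcel C| = 74.6881 + 88 − 88.4266 = 74.26.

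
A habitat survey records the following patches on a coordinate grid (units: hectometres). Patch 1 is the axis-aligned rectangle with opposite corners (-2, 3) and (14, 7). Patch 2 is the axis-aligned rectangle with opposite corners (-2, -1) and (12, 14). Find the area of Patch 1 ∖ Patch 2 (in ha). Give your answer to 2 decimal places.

8.00

|Patch 1∩Patch 2|: x∈[-2,12], y∈[3,7] → 14·4 = 56.
|Patch 1| = 64.
|Patch 1 ∖ Patch 2| = |Patch 1| − |Patch 1∩Patch 2| = 64 − 56 = 8.00.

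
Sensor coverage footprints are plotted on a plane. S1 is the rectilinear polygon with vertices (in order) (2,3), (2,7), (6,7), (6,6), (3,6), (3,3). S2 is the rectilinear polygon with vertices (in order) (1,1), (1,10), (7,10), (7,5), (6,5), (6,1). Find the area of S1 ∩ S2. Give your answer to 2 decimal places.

The intersection is the polygon with vertices (2,7), (6,7), (6,6), (3,6), (3,3), (2,3).
By the shoelace formula its area is 7.00.

7.00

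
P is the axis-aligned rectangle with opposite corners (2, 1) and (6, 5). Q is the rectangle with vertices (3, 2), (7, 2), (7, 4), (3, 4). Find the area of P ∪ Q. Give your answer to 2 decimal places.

18.00

By inclusion–exclusion:
Individual areas: |P| = 16, |Q| = 8.
|P∩Q|: x∈[3,6], y∈[2,4] → 3·2 = 6.
|P ∪ Q| = 24 − 6 = 18.00.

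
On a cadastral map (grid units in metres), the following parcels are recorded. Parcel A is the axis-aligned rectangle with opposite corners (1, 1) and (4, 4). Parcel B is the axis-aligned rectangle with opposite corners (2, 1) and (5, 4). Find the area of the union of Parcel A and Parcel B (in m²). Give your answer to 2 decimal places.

By inclusion–exclusion:
Individual areas: |Parcel A| = 9, |Parcel B| = 9.
|Parcel A∩Parcel B|: x∈[2,4], y∈[1,4] → 2·3 = 6.
|Parcel A ∪ Parcel B| = 18 − 6 = 12.00.

12.00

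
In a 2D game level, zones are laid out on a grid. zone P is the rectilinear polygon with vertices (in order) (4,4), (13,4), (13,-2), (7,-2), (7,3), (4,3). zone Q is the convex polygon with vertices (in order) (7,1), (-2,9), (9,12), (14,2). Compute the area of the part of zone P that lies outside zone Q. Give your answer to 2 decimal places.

20.82

|zone P| = 39, |zone P∩zone Q| = 18.1786.
|zone P ∖ zone Q| = |zone P| − |zone P∩zone Q| = 39 − 18.1786 = 20.82.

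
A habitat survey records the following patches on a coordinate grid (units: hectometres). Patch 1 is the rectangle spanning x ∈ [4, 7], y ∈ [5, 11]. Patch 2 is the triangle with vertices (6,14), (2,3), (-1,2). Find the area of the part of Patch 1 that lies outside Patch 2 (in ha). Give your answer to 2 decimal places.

|Patch 1| = 18, |Patch 1∩Patch 2| = 1.0828.
|Patch 1 ∖ Patch 2| = |Patch 1| − |Patch 1∩Patch 2| = 18 − 1.0828 = 16.92.

16.92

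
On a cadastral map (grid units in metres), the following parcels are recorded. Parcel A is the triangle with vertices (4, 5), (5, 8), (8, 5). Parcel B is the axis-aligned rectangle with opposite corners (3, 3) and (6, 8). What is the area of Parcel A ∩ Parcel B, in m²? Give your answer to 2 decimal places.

4.00

The intersection is the polygon with vertices (5,8), (6,7), (6,5), (4,5).
By the shoelace formula its area is 4.00.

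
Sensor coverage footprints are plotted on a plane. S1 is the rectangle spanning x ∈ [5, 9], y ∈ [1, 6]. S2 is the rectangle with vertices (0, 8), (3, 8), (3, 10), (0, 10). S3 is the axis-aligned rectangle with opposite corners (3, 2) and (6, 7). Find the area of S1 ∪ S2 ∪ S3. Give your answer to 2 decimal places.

By inclusion–exclusion:
Individual areas: |S1| = 20, |S2| = 6, |S3| = 15.
|S1∩S2| = 0 (no overlap).
|S1∩S3|: x∈[5,6], y∈[2,6] → 1·4 = 4.
|S2∩S3| = 0 (no overlap).
|S1∩S2∩S3| = 0.
|S1 ∪ S2 ∪ S3| = 41 − 4 + 0 = 37.00.

37.00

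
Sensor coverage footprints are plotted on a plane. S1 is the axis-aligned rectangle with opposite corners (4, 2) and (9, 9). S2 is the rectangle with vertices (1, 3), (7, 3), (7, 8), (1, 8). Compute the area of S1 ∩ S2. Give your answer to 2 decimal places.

|S1∩S2|: x∈[4,7], y∈[3,8] → 3·5 = 15.

15.00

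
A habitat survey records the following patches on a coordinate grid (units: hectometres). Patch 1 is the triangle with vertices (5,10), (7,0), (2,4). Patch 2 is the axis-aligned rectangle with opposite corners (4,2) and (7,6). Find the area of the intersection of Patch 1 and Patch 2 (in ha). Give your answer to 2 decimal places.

8.70

The intersection is the polygon with vertices (6.6,2), (4.5,2), (4,2.4), (4,6), (5.8,6).
By the shoelace formula its area is 8.70.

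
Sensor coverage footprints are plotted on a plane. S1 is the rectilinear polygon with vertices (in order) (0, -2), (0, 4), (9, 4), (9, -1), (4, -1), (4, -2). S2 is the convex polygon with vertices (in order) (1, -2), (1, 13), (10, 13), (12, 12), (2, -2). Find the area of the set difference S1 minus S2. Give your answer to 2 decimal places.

30.14

|S1| = 49, |S1∩S2| = 18.8571.
|S1 ∖ S2| = |S1| − |S1∩S2| = 49 − 18.8571 = 30.14.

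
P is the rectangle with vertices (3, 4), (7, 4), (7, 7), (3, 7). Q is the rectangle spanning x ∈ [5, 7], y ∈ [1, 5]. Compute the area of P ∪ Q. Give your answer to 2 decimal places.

18.00

By inclusion–exclusion:
Individual areas: |P| = 12, |Q| = 8.
|P∩Q|: x∈[5,7], y∈[4,5] → 2·1 = 2.
|P ∪ Q| = 20 − 2 = 18.00.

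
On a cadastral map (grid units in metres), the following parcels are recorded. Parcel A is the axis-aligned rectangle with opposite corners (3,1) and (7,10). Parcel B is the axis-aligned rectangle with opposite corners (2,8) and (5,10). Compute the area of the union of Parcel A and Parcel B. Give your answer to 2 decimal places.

By inclusion–exclusion:
Individual areas: |Parcel A| = 36, |Parcel B| = 6.
|Parcel A∩Parcel B|: x∈[3,5], y∈[8,10] → 2·2 = 4.
|Parcel A ∪ Parcel B| = 42 − 4 = 38.00.

38.00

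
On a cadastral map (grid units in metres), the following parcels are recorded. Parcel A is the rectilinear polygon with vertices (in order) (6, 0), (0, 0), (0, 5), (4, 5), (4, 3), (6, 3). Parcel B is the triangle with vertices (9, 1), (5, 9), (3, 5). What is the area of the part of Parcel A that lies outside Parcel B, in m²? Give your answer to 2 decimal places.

|Parcel A| = 26, |Parcel A∩Parcel B| = 0.3333.
|Parcel A ∖ Parcel B| = |Parcel A| − |Parcel A∩Parcel B| = 26 − 0.3333 = 25.67.

25.67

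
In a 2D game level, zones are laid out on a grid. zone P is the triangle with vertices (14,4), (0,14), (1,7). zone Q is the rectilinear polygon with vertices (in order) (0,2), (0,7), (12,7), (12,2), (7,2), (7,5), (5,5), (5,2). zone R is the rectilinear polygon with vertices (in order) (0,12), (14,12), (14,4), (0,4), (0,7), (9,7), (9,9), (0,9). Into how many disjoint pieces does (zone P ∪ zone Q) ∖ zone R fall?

(zone P ∪ zone Q) ∖ zone R splits into 4 disjoint pieces (area 10, area 10, area 14.8571, area 2.5143).

4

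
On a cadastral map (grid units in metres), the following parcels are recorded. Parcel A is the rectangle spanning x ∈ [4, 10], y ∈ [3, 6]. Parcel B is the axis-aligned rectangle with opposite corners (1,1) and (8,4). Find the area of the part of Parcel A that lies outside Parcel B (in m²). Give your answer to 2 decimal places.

14.00

|Parcel A∩Parcel B|: x∈[4,8], y∈[3,4] → 4·1 = 4.
|Parcel A| = 18.
|Parcel A ∖ Parcel B| = |Parcel A| − |Parcel A∩Parcel B| = 18 − 4 = 14.00.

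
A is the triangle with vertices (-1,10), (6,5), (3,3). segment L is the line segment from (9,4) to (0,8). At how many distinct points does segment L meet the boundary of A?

2

The segment meets the boundary at (0.191,7.915), (4.765,5.882).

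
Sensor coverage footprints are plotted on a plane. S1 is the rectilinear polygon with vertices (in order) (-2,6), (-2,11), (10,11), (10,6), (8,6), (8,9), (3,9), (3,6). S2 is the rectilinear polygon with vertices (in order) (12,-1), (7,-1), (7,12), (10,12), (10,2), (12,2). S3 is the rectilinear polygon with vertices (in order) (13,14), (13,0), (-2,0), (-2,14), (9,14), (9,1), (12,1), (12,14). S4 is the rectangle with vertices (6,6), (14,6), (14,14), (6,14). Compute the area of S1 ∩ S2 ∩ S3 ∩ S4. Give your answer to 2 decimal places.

7.00

The intersection is the polygon with vertices (8,9), (7,9), (7,11), (9,11), (9,6), (8,6).
By the shoelace formula its area is 7.00.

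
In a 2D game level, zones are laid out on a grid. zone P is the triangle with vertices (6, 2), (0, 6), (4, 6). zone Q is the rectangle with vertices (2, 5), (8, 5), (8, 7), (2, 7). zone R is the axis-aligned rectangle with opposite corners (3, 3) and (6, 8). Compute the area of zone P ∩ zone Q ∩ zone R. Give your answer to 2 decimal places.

The intersection is the polygon with vertices (4.5,5), (3,5), (3,6), (4,6).
By the shoelace formula its area is 1.25.

1.25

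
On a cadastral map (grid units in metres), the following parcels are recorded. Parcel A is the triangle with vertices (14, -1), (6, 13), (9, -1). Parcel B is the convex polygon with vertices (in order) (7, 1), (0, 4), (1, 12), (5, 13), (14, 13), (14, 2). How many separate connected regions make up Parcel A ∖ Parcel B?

Parcel A ∖ Parcel B is a single connected region.

1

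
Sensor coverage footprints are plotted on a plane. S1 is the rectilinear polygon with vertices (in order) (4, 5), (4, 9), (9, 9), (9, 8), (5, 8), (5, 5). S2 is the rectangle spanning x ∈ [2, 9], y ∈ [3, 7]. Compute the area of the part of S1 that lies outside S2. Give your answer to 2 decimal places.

6.00

|S1| = 8, |S1∩S2| = 2.
|S1 ∖ S2| = |S1| − |S1∩S2| = 8 − 2 = 6.00.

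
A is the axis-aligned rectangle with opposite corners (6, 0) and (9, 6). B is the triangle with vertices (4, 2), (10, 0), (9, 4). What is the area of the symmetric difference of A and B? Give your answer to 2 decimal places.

13.60

|A| = 18, |B| = 11, |A∩B| = 7.7.
|A △ B| = |A| + |B| − 2·|A∩B| = 18 + 11 − 15.4 = 13.60.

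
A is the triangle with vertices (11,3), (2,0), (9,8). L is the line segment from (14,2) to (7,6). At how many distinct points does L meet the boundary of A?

The segment meets the boundary at (7.167,5.905), (10.63,3.926).

2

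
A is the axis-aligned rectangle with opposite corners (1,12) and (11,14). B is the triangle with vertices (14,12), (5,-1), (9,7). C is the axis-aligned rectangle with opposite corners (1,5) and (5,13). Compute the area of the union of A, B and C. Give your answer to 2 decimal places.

58.00

By inclusion–exclusion:
Individual areas: |A| = 20, |B| = 10, |C| = 32.
|A∩B| = 0.
|A∩C|: x∈[1,5], y∈[12,13] → 4·1 = 4.
|B∩C| = 0.
|A∩B∩C| = 0.
|A ∪ B ∪ C| = 62 − 4 + 0 = 58.00.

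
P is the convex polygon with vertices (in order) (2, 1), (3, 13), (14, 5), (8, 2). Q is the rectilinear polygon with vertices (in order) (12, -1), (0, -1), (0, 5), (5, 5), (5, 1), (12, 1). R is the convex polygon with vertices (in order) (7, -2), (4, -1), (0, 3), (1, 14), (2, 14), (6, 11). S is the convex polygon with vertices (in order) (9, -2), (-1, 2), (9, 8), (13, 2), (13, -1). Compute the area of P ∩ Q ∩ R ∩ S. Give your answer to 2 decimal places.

The intersection is the polygon with vertices (5,1.5), (2,1), (2.246,3.947), (4,5), (5,5).
By the shoelace formula its area is 9.71.

9.71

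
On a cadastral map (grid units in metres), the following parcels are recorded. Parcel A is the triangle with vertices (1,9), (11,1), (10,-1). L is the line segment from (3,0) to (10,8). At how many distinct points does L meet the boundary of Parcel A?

2

The segment meets the boundary at (6.809,4.353), (6.007,3.437).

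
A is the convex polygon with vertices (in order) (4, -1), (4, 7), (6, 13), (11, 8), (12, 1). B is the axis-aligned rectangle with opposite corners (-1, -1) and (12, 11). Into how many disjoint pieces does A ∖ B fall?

A ∖ B is a single connected region.

1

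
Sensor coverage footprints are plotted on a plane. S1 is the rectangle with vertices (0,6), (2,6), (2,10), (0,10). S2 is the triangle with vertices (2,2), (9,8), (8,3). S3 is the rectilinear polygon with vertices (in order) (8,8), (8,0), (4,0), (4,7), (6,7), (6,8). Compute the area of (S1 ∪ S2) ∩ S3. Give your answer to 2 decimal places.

11.05

The region (S1 ∪ S2) ∩ S3 is the polygon with vertices (4,2.333), (4,3.714), (8,7.143), (8,3).
By the shoelace formula its area is 11.05.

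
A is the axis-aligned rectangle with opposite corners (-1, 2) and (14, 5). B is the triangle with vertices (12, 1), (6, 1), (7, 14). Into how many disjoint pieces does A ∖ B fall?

2

A ∖ B splits into 2 disjoint pieces (area 8.8846, area 21.5769).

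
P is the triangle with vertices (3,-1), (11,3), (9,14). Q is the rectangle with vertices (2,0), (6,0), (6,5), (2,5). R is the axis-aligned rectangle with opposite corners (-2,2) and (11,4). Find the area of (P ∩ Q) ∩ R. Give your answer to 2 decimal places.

2.80

The region (P ∩ Q) ∩ R is the polygon with vertices (5,4), (6,4), (6,2), (4.2,2).
By the shoelace formula its area is 2.80.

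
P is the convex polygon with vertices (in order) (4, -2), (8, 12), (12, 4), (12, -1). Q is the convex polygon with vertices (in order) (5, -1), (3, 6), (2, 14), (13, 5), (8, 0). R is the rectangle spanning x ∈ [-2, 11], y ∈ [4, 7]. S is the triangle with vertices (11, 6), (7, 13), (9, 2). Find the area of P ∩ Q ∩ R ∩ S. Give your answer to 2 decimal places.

The intersection is the polygon with vertices (8.636,4), (8.091,7), (10.429,7), (11,6), (10,4).
By the shoelace formula its area is 6.62.

6.62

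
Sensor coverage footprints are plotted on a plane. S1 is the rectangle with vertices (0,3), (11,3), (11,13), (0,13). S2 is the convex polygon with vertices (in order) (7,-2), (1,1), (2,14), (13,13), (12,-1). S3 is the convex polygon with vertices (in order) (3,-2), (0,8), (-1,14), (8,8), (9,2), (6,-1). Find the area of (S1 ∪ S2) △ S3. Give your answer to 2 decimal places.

100.60

|S1 ∪ S2| = 175.8846.
|(S1 ∪ S2) ∩ S3| = 81.1441.
|(S1 ∪ S2) △ S3| = 175.8846 + 87 − 162.2882 = 100.60.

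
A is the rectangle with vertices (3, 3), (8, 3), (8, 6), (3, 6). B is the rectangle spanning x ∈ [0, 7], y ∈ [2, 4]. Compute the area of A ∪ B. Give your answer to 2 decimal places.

By inclusion–exclusion:
Individual areas: |A| = 15, |B| = 14.
|A∩B|: x∈[3,7], y∈[3,4] → 4·1 = 4.
|A ∪ B| = 29 − 4 = 25.00.

25.00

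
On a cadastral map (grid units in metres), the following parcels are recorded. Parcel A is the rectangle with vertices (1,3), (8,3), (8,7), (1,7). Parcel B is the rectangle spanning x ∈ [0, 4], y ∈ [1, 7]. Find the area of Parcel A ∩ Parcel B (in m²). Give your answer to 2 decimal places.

|Parcel A∩Parcel B|: x∈[1,4], y∈[3,7] → 3·4 = 12.

12.00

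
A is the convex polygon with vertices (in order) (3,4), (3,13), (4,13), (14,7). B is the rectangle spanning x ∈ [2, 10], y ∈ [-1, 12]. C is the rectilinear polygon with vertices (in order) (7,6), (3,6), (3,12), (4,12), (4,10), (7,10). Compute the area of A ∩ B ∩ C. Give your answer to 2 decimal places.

18.00

The intersection is the polygon with vertices (4,12), (4,10), (7,10), (7,6), (3,6), (3,12).
By the shoelace formula its area is 18.00.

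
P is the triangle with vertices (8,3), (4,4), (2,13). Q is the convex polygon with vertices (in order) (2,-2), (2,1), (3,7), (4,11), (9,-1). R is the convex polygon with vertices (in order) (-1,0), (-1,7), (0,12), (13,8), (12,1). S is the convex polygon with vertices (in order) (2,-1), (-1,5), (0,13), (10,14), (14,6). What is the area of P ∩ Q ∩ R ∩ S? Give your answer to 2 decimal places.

12.91

The intersection is the polygon with vertices (3.765,10.059), (5.818,6.636), (7.256,3.186), (4,4), (3.176,7.706).
By the shoelace formula its area is 12.91.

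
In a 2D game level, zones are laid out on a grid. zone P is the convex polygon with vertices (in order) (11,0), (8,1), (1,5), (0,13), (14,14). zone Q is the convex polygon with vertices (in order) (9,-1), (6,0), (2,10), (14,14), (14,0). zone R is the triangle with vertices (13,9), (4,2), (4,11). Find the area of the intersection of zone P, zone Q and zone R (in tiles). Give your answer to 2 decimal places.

39.02

The intersection is the polygon with vertices (4.889,2.778), (4,5), (4,10.667), (4.6,10.867), (12.932,9.015), (12.914,8.933), (4.953,2.741).
By the shoelace formula its area is 39.02.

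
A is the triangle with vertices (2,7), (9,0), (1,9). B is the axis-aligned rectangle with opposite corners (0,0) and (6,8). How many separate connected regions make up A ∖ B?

2

A ∖ B splits into 2 disjoint pieces (area 0.5625, area 0.1944).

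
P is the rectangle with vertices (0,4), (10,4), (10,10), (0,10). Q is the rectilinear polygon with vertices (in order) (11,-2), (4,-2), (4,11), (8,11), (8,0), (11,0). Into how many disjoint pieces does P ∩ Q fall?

1

P ∩ Q is a single connected region.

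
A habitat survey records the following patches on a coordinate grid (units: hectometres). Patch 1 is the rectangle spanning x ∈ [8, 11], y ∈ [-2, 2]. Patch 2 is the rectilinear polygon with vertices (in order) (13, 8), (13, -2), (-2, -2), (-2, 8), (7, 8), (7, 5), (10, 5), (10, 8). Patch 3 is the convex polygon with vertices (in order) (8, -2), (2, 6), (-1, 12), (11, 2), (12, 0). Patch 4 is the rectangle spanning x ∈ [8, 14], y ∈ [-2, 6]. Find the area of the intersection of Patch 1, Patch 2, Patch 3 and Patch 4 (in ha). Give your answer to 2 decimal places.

9.75

The intersection is the polygon with vertices (11,-0.5), (8,-2), (8,2), (11,2).
By the shoelace formula its area is 9.75.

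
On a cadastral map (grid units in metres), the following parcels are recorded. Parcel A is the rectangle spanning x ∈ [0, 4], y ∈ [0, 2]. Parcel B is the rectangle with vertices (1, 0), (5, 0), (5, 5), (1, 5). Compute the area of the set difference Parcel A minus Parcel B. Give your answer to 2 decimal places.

|Parcel A∩Parcel B|: x∈[1,4], y∈[0,2] → 3·2 = 6.
|Parcel A| = 8.
|Parcel A ∖ Parcel B| = |Parcel A| − |Parcel A∩Parcel B| = 8 − 6 = 2.00.

2.00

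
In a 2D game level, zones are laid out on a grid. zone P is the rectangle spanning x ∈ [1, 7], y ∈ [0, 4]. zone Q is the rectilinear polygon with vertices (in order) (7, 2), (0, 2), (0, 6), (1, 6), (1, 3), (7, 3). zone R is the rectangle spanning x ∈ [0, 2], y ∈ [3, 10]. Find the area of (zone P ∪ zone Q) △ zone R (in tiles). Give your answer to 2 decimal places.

34.00

|zone P ∪ zone Q| = 28.
|(zone P ∪ zone Q) ∩ zone R| = 4.
|(zone P ∪ zone Q) △ zone R| = 28 + 14 − 8 = 34.00.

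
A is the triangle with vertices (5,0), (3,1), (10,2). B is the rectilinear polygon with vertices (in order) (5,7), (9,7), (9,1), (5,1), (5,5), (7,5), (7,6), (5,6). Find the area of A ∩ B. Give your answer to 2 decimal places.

1.84

The intersection is the polygon with vertices (9,1.857), (9,1.6), (7.5,1), (5,1), (5,1.286).
By the shoelace formula its area is 1.84.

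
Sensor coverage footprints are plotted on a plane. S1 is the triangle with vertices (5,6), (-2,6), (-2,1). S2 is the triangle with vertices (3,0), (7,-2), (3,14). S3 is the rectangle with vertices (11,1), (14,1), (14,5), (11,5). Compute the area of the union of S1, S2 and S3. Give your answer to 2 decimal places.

56.07

By inclusion–exclusion:
Individual areas: |S1| = 17.5, |S2| = 28, |S3| = 12.
|S1∩S2| = 1.4286.
|S1∩S3| = 0.
|S2∩S3| = 0.
|S1∩S2∩S3| = 0.
|S1 ∪ S2 ∪ S3| = 57.5 − 1.4286 + 0 = 56.07.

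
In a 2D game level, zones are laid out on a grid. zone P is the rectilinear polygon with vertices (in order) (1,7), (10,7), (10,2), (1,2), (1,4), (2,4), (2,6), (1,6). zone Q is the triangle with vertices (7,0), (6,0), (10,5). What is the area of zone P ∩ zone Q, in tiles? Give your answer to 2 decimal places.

0.90

The intersection is the polygon with vertices (7.6,2), (10,5), (8.2,2).
By the shoelace formula its area is 0.90.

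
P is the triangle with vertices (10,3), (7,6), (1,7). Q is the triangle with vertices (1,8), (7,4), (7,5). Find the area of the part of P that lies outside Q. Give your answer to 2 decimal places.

|P| = 7.5, |P∩Q| = 2.25.
|P ∖ Q| = |P| − |P∩Q| = 7.5 − 2.25 = 5.25.

5.25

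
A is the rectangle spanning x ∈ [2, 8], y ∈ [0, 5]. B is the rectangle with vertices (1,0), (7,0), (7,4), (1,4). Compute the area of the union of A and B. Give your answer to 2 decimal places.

34.00

By inclusion–exclusion:
Individual areas: |A| = 30, |B| = 24.
|A∩B|: x∈[2,7], y∈[0,4] → 5·4 = 20.
|A ∪ B| = 54 − 20 = 34.00.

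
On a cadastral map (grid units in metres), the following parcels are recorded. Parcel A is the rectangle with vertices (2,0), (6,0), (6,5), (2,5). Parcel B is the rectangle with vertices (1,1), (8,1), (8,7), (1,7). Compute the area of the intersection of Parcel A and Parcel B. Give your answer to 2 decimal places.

|Parcel A∩Parcel B|: x∈[2,6], y∈[1,5] → 4·4 = 16.

16.00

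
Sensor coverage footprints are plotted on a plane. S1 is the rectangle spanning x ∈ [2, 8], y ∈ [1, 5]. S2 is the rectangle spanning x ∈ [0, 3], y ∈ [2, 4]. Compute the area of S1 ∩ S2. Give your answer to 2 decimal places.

2.00

|S1∩S2|: x∈[2,3], y∈[2,4] → 1·2 = 2.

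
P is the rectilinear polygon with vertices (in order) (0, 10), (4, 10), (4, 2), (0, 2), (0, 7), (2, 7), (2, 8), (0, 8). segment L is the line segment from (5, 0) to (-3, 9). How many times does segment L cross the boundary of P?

The segment meets the boundary at (0,5.625), (3.222,2).

2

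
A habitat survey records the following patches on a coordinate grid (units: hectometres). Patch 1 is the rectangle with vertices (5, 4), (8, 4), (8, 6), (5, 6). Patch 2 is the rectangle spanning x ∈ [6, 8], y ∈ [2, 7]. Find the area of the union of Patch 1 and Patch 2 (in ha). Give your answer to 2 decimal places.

12.00

By inclusion–exclusion:
Individual areas: |Patch 1| = 6, |Patch 2| = 10.
|Patch 1∩Patch 2|: x∈[6,8], y∈[4,6] → 2·2 = 4.
|Patch 1 ∪ Patch 2| = 16 − 4 = 12.00.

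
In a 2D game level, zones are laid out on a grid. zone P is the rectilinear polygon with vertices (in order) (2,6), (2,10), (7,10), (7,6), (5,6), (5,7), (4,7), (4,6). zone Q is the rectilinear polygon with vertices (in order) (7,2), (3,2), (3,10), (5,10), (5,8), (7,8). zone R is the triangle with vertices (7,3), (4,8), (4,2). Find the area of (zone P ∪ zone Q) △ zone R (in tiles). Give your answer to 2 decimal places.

|zone P ∪ zone Q| = 36.
|(zone P ∪ zone Q) ∩ zone R| = 9.
|(zone P ∪ zone Q) △ zone R| = 36 + 9 − 18 = 27.00.

27.00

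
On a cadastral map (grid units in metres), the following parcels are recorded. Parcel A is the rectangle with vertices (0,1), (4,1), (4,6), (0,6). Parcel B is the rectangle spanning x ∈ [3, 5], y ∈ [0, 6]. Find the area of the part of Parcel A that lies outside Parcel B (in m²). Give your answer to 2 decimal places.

15.00

|Parcel A∩Parcel B|: x∈[3,4], y∈[1,6] → 1·5 = 5.
|Parcel A| = 20.
|Parcel A ∖ Parcel B| = |Parcel A| − |Parcel A∩Parcel B| = 20 − 5 = 15.00.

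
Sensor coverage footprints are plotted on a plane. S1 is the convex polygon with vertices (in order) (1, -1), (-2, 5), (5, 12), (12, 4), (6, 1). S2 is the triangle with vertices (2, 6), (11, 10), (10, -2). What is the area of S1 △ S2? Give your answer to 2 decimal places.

74.41

|S1| = 94.5, |S2| = 52, |S1∩S2| = 36.0458.
|S1 △ S2| = |S1| + |S2| − 2·|S1∩S2| = 94.5 + 52 − 72.0916 = 74.41.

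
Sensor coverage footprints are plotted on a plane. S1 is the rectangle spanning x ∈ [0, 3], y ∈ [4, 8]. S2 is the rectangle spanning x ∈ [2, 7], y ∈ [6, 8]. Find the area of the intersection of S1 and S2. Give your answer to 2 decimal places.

2.00

|S1∩S2|: x∈[2,3], y∈[6,8] → 1·2 = 2.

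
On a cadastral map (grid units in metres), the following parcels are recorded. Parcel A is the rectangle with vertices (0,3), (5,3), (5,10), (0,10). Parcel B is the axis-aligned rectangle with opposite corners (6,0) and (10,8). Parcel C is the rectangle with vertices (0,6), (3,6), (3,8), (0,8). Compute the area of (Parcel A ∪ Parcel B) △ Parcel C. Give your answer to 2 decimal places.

61.00

|Parcel A ∪ Parcel B| = 67.
|(Parcel A ∪ Parcel B) ∩ Parcel C| = 6.
|(Parcel A ∪ Parcel B) △ Parcel C| = 67 + 6 − 12 = 61.00.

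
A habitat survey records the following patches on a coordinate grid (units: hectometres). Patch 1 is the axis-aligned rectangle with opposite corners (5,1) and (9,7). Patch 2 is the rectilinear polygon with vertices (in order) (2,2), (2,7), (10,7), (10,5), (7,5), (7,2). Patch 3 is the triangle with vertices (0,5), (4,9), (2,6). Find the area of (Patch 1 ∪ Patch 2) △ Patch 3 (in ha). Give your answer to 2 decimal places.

|Patch 1 ∪ Patch 2| = 41.
|(Patch 1 ∪ Patch 2) ∩ Patch 3| = 0.3333.
|(Patch 1 ∪ Patch 2) △ Patch 3| = 41 + 2 − 0.6667 = 42.33.

42.33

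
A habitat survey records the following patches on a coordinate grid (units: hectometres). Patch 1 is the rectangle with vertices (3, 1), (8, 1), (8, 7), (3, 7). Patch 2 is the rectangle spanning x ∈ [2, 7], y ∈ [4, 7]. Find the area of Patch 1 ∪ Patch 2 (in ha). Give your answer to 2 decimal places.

33.00

By inclusion–exclusion:
Individual areas: |Patch 1| = 30, |Patch 2| = 15.
|Patch 1∩Patch 2|: x∈[3,7], y∈[4,7] → 4·3 = 12.
|Patch 1 ∪ Patch 2| = 45 − 12 = 33.00.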